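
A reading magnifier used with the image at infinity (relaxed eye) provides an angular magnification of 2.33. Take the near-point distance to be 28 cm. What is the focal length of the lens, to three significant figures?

12.0 cm

For the image at infinity, M = D/f.
f = D/M = 28/2.33 = 12.017 cm.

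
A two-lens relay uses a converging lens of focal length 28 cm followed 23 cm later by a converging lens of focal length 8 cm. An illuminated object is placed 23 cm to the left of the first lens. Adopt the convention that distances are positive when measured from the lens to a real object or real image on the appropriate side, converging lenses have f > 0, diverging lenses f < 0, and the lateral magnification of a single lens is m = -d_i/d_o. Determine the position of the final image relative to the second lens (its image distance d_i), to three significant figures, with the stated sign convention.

8.45 cm

Lens 1: 1/d_i1 = 1/f_1 - 1/d_o1 = 1/28 - 1/23 = -0.00776 cm^-1, so d_i1 = -128.800 cm.
With d_i1 < 0 the first image is virtual and lies on the object side; the object distance for lens 2 is d_o2 = 23 - (-128.800) = 151.800 cm.
Lens 2: 1/d_i2 = 1/f_2 - 1/d_o2 = 1/8 - 1/(151.800) = 0.11841 cm^-1, so d_i2 = 8.445 cm.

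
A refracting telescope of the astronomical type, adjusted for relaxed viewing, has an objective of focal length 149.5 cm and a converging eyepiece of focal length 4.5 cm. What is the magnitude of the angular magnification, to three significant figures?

33.2

|M| = f_obj/|f_eye| = 149.5/4.5 = 33.222.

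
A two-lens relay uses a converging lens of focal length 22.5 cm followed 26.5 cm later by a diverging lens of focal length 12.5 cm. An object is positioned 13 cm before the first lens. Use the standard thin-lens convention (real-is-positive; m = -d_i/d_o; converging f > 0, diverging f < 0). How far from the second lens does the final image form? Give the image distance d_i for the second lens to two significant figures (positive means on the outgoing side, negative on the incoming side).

First lens: d_i1 = 1/(1/22.5 - 1/13) = -30.789 cm.
The intermediate image is virtual, 30.789 cm to the left of lens 1, so d_o2 = L - d_i1 = 26.5 - (-30.789) = 57.289 cm.
Second lens: d_i2 = 1/(1/(-12.5) - 1/(57.289)) = -10.261 cm.

-10 cm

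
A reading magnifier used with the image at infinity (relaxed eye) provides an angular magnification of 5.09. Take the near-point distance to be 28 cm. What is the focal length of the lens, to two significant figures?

5.5 cm

For the image at infinity, M = D/f.
f = D/M = 28/5.09 = 5.501 cm.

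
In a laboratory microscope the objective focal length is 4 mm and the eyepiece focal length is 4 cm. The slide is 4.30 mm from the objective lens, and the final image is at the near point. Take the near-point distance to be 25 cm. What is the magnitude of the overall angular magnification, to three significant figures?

Convert to cm: f_obj = 4 mm = 0.4 cm; d_o = 4.30 mm = 0.43 cm.
Objective: 1/d_i = 1/f_obj - 1/d_o = 1/0.4 - 1/0.43 = 0.17442 cm^-1, so d_i = 5.733 cm.
m_obj = -d_i/d_o = -5.733/0.43 = -13.333.
Eyepiece angular magnification (image at near point): M_eye = 1 + D/f_e = 1 + 25/4 = 7.250.
Overall M = m_obj x M_eye = (-13.333)(7.250) = -96.67.
|M| = 96.67.

96.7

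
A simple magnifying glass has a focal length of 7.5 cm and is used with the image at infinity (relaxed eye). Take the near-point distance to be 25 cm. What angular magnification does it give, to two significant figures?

M = D/f = 25/7.5 = 3.333.

3.3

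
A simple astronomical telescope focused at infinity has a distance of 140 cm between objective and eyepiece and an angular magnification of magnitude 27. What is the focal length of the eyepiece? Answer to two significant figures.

In normal adjustment the tube length equals f_obj + f_eye and |M| = f_obj/f_eye.
So f_obj = 27 f_eye and 27 f_eye + f_eye = 140 cm, giving f_eye = 140/28 = 5.000 cm and f_obj = 135.000 cm.

5.0 cm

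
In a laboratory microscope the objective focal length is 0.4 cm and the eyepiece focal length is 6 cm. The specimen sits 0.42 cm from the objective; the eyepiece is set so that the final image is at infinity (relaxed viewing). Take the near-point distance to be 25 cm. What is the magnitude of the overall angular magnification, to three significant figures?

Objective: 1/d_i = 1/f_obj - 1/d_o = 1/0.4 - 1/0.42 = 0.11905 cm^-1, so d_i = 8.400 cm.
m_obj = -d_i/d_o = -8.400/0.42 = -20.000.
Eyepiece angular magnification (image at infinity): M_eye = D/f_e = 25/6 = 4.167.
Overall M = m_obj x M_eye = (-20.000)(4.167) = -83.33.
|M| = 83.33.

83.3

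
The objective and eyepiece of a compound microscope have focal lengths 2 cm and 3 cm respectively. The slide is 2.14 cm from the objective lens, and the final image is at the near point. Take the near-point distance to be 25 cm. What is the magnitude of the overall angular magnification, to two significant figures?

Objective: 1/d_i = 1/f_obj - 1/d_o = 1/2 - 1/2.14 = 0.03271 cm^-1, so d_i = 30.571 cm.
m_obj = -d_i/d_o = -30.571/2.14 = -14.286.
Eyepiece angular magnification (image at near point): M_eye = 1 + D/f_e = 1 + 25/3 = 9.333.
Overall M = m_obj x M_eye = (-14.286)(9.333) = -133.33.
|M| = 133.33.

130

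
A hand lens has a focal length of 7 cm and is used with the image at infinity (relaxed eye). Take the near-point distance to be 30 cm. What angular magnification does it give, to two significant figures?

M = D/f = 30/7 = 4.286.

4.3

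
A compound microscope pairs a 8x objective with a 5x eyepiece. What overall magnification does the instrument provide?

40

The overall magnification of a compound microscope is the product of the objective and eyepiece magnifications:
M = M_obj x M_eye = 8 x 5 = 40.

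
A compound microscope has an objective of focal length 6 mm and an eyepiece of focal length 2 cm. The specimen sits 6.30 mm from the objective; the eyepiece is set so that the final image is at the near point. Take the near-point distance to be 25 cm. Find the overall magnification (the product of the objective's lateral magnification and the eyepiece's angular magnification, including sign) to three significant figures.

Convert to cm: f_obj = 6 mm = 0.6 cm; d_o = 6.30 mm = 0.63 cm.
Objective: 1/d_i = 1/f_obj - 1/d_o = 1/0.6 - 1/0.63 = 0.07937 cm^-1, so d_i = 12.600 cm.
m_obj = -d_i/d_o = -12.600/0.63 = -20.000.
Eyepiece angular magnification (image at near point): M_eye = 1 + D/f_e = 1 + 25/2 = 13.500.
Overall M = m_obj x M_eye = (-20.000)(13.500) = -270.00.

-270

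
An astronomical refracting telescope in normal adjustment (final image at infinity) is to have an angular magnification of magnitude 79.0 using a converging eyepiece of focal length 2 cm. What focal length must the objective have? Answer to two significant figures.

|M| = f_obj/|f_eye|, so f_obj = |M| x |f_eye| = 79.0 x 2 = 158.000 cm.

160 cm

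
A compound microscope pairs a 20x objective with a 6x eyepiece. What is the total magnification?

120

The overall magnification of a compound microscope is the product of the objective and eyepiece magnifications:
M = M_obj x M_eye = 20 x 6 = 120.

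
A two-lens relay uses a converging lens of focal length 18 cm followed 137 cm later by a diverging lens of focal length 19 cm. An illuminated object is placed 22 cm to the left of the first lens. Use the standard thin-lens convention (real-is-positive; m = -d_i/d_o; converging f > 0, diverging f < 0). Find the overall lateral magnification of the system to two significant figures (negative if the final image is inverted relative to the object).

-1.5

Applying the thin-lens equation to the first lens, 1/18 = 1/22 + 1/d_i1, which gives d_i1 = 99.000 cm.
Its lateral magnification is m_1 = -d_i1/d_o1 = -(99.000)/22 = -4.5000.
Object distance for lens 2: d_o2 = 137 - 99.000 = 38.000 cm.
Applying the thin-lens equation again with f_2 = -19 cm and d_o2 = 38.000 cm gives d_i2 = -12.667 cm.
m_2 = -(-12.667)/(38.000) = 0.3333.
Total m = m_1 x m_2 = (-4.5000)(0.3333) = -1.5000.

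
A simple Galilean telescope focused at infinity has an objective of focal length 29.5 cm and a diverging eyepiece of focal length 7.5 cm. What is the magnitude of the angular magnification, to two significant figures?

|M| = f_obj/|f_eye| = 29.5/7.5 = 3.933.

3.9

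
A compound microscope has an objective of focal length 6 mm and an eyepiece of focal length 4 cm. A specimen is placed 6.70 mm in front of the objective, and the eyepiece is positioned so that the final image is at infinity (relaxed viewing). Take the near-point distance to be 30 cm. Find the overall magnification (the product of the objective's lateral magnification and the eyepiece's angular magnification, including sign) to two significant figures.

Convert to cm: f_obj = 6 mm = 0.6 cm; d_o = 6.70 mm = 0.67 cm.
Objective: 1/d_i = 1/f_obj - 1/d_o = 1/0.6 - 1/0.67 = 0.17413 cm^-1, so d_i = 5.743 cm.
m_obj = -d_i/d_o = -5.743/0.67 = -8.571.
Eyepiece angular magnification (image at infinity): M_eye = D/f_e = 30/4 = 7.500.
Overall M = m_obj x M_eye = (-8.571)(7.500) = -64.29.

-64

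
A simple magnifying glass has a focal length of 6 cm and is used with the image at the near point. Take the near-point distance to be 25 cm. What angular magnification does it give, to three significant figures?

M = 1 + D/f = 1 + 25/6 = 5.167.

5.17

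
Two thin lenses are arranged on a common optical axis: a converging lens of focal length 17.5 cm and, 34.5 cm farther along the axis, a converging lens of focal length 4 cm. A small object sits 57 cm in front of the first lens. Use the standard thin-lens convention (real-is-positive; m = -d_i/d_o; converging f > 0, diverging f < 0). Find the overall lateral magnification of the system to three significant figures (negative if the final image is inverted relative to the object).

First lens: d_i1 = 1/(1/17.5 - 1/57) = 25.253 cm.
m_1 = -(25.253)/57 = -0.4430.
That image sits 9.247 cm in front of the second lens, so d_o2 = 9.247 cm.
Second lens: d_i2 = 1/(1/4 - 1/(9.247)) = 7.049 cm.
m_2 = -(7.049)/(9.247) = -0.7624.
Overall magnification: m = m_1 m_2 = 0.3378.

0.338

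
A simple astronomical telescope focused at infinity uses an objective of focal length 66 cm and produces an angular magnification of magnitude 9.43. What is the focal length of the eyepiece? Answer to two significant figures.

7.0 cm

|M| = f_obj/f_eye, so f_eye = f_obj/|M| = 66/9.43 = 6.999 cm.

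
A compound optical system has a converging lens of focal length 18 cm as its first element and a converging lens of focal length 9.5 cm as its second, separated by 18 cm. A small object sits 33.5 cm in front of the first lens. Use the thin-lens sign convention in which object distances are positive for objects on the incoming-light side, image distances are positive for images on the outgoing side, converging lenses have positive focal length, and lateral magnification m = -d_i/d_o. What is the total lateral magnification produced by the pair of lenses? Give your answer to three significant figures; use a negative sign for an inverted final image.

-0.363

Lens 1: 1/d_i1 = 1/f_1 - 1/d_o1 = 1/18 - 1/33.5 = 0.02570 cm^-1, so d_i1 = 38.903 cm.
m_1 = -(38.903)/33.5 = -1.1613.
This image would form 38.903 cm past lens 1, i.e. 20.903 cm beyond lens 2, so it is a virtual object for lens 2: d_o2 = 18 - 38.903 = -20.903 cm.
Lens 2: 1/d_i2 = 1/f_2 - 1/d_o2 = 1/9.5 - 1/(-20.903) = 0.15310 cm^-1, so d_i2 = 6.532 cm.
m_2 = -(6.532)/(-20.903) = 0.3125.
Total m = m_1 x m_2 = (-1.1613)(0.3125) = -0.3629.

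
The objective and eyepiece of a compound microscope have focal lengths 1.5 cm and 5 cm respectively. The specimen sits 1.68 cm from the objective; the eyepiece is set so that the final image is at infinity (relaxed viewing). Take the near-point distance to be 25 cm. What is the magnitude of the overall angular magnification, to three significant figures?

Objective: 1/d_i = 1/f_obj - 1/d_o = 1/1.5 - 1/1.68 = 0.07143 cm^-1, so d_i = 14.000 cm.
m_obj = -d_i/d_o = -14.000/1.68 = -8.333.
Eyepiece angular magnification (image at infinity): M_eye = D/f_e = 25/5 = 5.000.
Overall M = m_obj x M_eye = (-8.333)(5.000) = -41.67.
|M| = 41.67.

41.7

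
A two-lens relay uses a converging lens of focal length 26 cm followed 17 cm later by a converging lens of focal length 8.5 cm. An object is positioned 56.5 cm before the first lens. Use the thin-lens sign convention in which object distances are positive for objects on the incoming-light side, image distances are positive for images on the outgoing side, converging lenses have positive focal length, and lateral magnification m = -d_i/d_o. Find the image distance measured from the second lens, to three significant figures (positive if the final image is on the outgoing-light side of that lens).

6.68 cm

First lens: d_i1 = 1/(1/26 - 1/56.5) = 48.164 cm.
This image would form 48.164 cm past lens 1, i.e. 31.164 cm beyond lens 2, so it is a virtual object for lens 2: d_o2 = 17 - 48.164 = -31.164 cm.
Second lens: d_i2 = 1/(1/8.5 - 1/(-31.164)) = 6.678 cm.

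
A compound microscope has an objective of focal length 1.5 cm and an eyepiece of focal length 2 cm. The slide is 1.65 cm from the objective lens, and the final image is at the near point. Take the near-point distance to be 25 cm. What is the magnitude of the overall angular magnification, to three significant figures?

Objective: 1/d_i = 1/f_obj - 1/d_o = 1/1.5 - 1/1.65 = 0.06061 cm^-1, so d_i = 16.500 cm.
m_obj = -d_i/d_o = -16.500/1.65 = -10.000.
Eyepiece angular magnification (image at near point): M_eye = 1 + D/f_e = 1 + 25/2 = 13.500.
Overall M = m_obj x M_eye = (-10.000)(13.500) = -135.00.
|M| = 135.00.

135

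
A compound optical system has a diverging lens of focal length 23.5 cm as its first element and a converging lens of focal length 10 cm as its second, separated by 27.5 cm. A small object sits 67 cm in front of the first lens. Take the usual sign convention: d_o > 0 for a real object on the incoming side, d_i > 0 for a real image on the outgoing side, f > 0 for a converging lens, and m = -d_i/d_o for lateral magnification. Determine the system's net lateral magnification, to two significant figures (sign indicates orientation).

-0.074

Applying the thin-lens equation to the first lens, 1/(-23.5) = 1/67 + 1/d_i1, which gives d_i1 = -17.398 cm.
Its lateral magnification is m_1 = -d_i1/d_o1 = -(-17.398)/67 = 0.2597.
The intermediate image is virtual, 17.398 cm to the left of lens 1, so d_o2 = L - d_i1 = 27.5 - (-17.398) = 44.898 cm.
Applying the thin-lens equation again with f_2 = 10 cm and d_o2 = 44.898 cm gives d_i2 = 12.866 cm.
m_2 = -(12.866)/(44.898) = -0.2866.
Total m = m_1 x m_2 = (0.2597)(-0.2866) = -0.0744.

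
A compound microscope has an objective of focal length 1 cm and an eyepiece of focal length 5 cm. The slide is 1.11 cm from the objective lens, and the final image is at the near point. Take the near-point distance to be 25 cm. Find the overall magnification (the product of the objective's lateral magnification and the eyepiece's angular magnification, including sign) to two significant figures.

Objective: 1/d_i = 1/f_obj - 1/d_o = 1/1 - 1/1.11 = 0.09910 cm^-1, so d_i = 10.091 cm.
m_obj = -d_i/d_o = -10.091/1.11 = -9.091.
Eyepiece angular magnification (image at near point): M_eye = 1 + D/f_e = 1 + 25/5 = 6.000.
Overall M = m_obj x M_eye = (-9.091)(6.000) = -54.55.

-55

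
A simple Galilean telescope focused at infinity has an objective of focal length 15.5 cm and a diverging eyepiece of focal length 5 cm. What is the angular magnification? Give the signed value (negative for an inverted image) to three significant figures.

3.10

M = -f_obj/f_eye = -15.5/(-5) = 3.100.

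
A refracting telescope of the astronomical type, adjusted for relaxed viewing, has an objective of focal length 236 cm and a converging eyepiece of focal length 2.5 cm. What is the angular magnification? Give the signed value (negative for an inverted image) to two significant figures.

-94

M = -f_obj/f_eye = -236/(2.5) = -94.400.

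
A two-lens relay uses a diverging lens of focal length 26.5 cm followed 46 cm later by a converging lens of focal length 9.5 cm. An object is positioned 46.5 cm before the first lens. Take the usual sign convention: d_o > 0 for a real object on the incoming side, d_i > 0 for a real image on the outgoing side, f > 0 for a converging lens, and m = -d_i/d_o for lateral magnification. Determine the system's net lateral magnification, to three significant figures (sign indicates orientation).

-0.0646

Lens 1: 1/d_i1 = 1/f_1 - 1/d_o1 = 1/(-26.5) - 1/46.5 = -0.05924 cm^-1, so d_i1 = -16.880 cm.
m_1 = -(-16.880)/46.5 = 0.3630.
The intermediate image is virtual, 16.880 cm to the left of lens 1, so d_o2 = L - d_i1 = 46 - (-16.880) = 62.880 cm.
Lens 2: 1/d_i2 = 1/f_2 - 1/d_o2 = 1/9.5 - 1/(62.880) = 0.08936 cm^-1, so d_i2 = 11.191 cm.
m_2 = -(11.191)/(62.880) = -0.1780.
Total m = m_1 x m_2 = (0.3630)(-0.1780) = -0.0646.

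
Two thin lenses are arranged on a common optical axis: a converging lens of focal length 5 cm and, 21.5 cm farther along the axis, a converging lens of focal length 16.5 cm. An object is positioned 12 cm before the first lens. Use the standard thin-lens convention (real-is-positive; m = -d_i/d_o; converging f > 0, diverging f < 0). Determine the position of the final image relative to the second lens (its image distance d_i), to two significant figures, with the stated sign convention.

First lens: d_i1 = 1/(1/5 - 1/12) = 8.571 cm.
The intermediate image is 8.571 cm to the right of lens 1, so d_o2 = L - d_i1 = 21.5 - 8.571 = 12.929 cm.
Second lens: d_i2 = 1/(1/16.5 - 1/(12.929)) = -59.730 cm.

-60 cm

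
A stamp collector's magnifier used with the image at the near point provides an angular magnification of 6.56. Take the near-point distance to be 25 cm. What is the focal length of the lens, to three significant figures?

For the image at the near point, M = 1 + D/f.
f = D/(M - 1) = 25/(6.56 - 1) = 4.496 cm.

4.50 cm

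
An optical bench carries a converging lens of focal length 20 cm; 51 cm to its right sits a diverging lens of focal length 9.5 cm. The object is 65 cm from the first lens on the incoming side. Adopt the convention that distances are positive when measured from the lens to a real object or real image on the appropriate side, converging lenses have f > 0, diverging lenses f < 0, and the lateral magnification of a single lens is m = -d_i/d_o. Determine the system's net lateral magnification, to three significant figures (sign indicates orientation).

Lens 1: 1/d_i1 = 1/f_1 - 1/d_o1 = 1/20 - 1/65 = 0.03462 cm^-1, so d_i1 = 28.889 cm.
m_1 = -(28.889)/65 = -0.4444.
That image sits 22.111 cm in front of the second lens, so d_o2 = 22.111 cm.
Lens 2: 1/d_i2 = 1/f_2 - 1/d_o2 = 1/(-9.5) - 1/(22.111) = -0.15049 cm^-1, so d_i2 = -6.645 cm.
m_2 = -(-6.645)/(22.111) = 0.3005.
Overall magnification: m = m_1 m_2 = -0.1336.

-0.134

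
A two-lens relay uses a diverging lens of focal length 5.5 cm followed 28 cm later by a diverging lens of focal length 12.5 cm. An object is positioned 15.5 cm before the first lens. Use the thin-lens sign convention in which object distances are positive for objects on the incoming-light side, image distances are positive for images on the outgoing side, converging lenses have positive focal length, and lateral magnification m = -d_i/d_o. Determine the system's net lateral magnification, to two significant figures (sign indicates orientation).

0.073

Applying the thin-lens equation to the first lens, 1/(-5.5) = 1/15.5 + 1/d_i1, which gives d_i1 = -4.060 cm.
Its lateral magnification is m_1 = -d_i1/d_o1 = -(-4.060)/15.5 = 0.2619.
With d_i1 < 0 the first image is virtual and lies on the object side; the object distance for lens 2 is d_o2 = 28 - (-4.060) = 32.060 cm.
Applying the thin-lens equation again with f_2 = -12.5 cm and d_o2 = 32.060 cm gives d_i2 = -8.993 cm.
m_2 = -(-8.993)/(32.060) = 0.2805.
Total m = m_1 x m_2 = (0.2619)(0.2805) = 0.0735.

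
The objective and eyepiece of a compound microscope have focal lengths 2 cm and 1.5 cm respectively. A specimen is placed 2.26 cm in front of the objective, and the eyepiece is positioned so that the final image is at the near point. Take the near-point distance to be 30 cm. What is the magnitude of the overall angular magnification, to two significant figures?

Objective: 1/d_i = 1/f_obj - 1/d_o = 1/2 - 1/2.26 = 0.05752 cm^-1, so d_i = 17.385 cm.
m_obj = -d_i/d_o = -17.385/2.26 = -7.692.
Eyepiece angular magnification (image at near point): M_eye = 1 + D/f_e = 1 + 30/1.5 = 21.000.
Overall M = m_obj x M_eye = (-7.692)(21.000) = -161.54.
|M| = 161.54.

160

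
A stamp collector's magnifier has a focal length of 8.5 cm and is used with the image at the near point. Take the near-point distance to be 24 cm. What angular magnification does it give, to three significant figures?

3.82

M = 1 + D/f = 1 + 24/8.5 = 3.824.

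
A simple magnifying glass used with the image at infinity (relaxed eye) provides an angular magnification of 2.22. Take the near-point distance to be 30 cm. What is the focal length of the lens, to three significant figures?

13.5 cm

For the image at infinity, M = D/f.
f = D/M = 30/2.22 = 13.514 cm.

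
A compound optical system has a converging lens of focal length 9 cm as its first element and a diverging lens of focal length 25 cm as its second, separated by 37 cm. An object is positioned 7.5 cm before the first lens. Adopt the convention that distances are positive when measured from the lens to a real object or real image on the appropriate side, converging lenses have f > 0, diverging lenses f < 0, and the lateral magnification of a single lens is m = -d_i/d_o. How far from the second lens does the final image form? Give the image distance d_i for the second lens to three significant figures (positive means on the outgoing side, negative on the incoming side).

-19.2 cm

First lens: d_i1 = 1/(1/9 - 1/7.5) = -45.000 cm.
The intermediate image is virtual, 45.000 cm to the left of lens 1, so d_o2 = L - d_i1 = 37 - (-45.000) = 82.000 cm.
Second lens: d_i2 = 1/(1/(-25) - 1/(82.000)) = -19.159 cm.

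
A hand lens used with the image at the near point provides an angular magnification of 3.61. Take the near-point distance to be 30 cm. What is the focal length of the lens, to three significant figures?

For the image at the near point, M = 1 + D/f.
f = D/(M - 1) = 30/(3.61 - 1) = 11.494 cm.

11.5 cm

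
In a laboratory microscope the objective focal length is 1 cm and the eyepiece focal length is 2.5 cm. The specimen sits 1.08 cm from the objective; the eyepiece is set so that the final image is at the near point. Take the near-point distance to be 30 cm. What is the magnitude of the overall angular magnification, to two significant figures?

160

Objective: 1/d_i = 1/f_obj - 1/d_o = 1/1 - 1/1.08 = 0.07407 cm^-1, so d_i = 13.500 cm.
m_obj = -d_i/d_o = -13.500/1.08 = -12.500.
Eyepiece angular magnification (image at near point): M_eye = 1 + D/f_e = 1 + 30/2.5 = 13.000.
Overall M = m_obj x M_eye = (-12.500)(13.000) = -162.50.
|M| = 162.50.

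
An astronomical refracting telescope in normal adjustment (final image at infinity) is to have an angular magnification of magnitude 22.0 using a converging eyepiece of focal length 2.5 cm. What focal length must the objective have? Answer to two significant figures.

55 cm

|M| = f_obj/|f_eye|, so f_obj = |M| x |f_eye| = 22.0 x 2.5 = 55.000 cm.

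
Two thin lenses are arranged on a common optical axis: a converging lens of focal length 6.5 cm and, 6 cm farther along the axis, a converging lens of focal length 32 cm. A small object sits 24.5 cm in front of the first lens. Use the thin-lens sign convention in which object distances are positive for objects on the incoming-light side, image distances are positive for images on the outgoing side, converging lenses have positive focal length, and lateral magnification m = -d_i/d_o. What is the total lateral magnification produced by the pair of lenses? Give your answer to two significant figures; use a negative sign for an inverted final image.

-0.33

Applying the thin-lens equation to the first lens, 1/6.5 = 1/24.5 + 1/d_i1, which gives d_i1 = 8.847 cm.
Its lateral magnification is m_1 = -d_i1/d_o1 = -(8.847)/24.5 = -0.3611.
This image would form 8.847 cm past lens 1, i.e. 2.847 cm beyond lens 2, so it is a virtual object for lens 2: d_o2 = 6 - 8.847 = -2.847 cm.
Applying the thin-lens equation again with f_2 = 32 cm and d_o2 = -2.847 cm gives d_i2 = 2.615 cm.
m_2 = -(2.615)/(-2.847) = 0.9183.
Overall magnification: m = m_1 m_2 = -0.3316.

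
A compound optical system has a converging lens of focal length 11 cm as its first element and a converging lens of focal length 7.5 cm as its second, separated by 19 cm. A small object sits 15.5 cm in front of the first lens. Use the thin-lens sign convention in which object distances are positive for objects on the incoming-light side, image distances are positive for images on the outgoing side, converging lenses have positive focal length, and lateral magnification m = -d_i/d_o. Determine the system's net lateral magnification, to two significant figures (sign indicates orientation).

First lens: d_i1 = 1/(1/11 - 1/15.5) = 37.889 cm.
m_1 = -(37.889)/15.5 = -2.4444.
Since 37.889 cm > 19 cm, the first image lies past the second lens and serves as a virtual object: d_o2 = L - d_i1 = -18.889 cm.
Second lens: d_i2 = 1/(1/7.5 - 1/(-18.889)) = 5.368 cm.
m_2 = -(5.368)/(-18.889) = 0.2842.
The system's lateral magnification is m_1 m_2 = (-2.4444)(0.2842) = -0.6947.

-0.69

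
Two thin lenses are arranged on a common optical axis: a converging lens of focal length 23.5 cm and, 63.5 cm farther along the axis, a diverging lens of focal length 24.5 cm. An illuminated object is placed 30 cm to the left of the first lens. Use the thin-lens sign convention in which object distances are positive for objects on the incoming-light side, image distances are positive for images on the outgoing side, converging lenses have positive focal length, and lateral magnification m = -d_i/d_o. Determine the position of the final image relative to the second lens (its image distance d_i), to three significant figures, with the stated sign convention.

First lens: d_i1 = 1/(1/23.5 - 1/30) = 108.462 cm.
Since 108.462 cm > 63.5 cm, the first image lies past the second lens and serves as a virtual object: d_o2 = L - d_i1 = -44.962 cm.
Second lens: d_i2 = 1/(1/(-24.5) - 1/(-44.962)) = -53.836 cm.

-53.8 cm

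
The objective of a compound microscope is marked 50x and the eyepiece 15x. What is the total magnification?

The overall magnification of a compound microscope is the product of the objective and eyepiece magnifications:
M = M_obj x M_eye = 50 x 15 = 750.

750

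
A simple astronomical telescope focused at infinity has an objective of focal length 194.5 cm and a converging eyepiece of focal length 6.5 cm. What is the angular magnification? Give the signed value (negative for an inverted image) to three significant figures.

-29.9

M = -f_obj/f_eye = -194.5/(6.5) = -29.923.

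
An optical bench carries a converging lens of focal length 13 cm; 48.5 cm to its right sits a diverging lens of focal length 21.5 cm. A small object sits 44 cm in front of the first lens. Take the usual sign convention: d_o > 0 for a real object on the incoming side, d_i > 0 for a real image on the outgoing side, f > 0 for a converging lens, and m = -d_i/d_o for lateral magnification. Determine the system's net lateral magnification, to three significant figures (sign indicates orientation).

First lens: d_i1 = 1/(1/13 - 1/44) = 18.452 cm.
m_1 = -(18.452)/44 = -0.4194.
Object distance for lens 2: d_o2 = 48.5 - 18.452 = 30.048 cm.
Second lens: d_i2 = 1/(1/(-21.5) - 1/(30.048)) = -12.533 cm.
m_2 = -(-12.533)/(30.048) = 0.4171.
Overall magnification: m = m_1 m_2 = -0.1749.

-0.175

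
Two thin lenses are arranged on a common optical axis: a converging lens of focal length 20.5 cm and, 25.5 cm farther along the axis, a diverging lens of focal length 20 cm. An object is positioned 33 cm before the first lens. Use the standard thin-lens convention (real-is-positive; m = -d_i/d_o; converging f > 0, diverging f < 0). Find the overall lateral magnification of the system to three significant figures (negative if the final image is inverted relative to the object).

3.81

First lens: d_i1 = 1/(1/20.5 - 1/33) = 54.120 cm.
m_1 = -(54.120)/33 = -1.6400.
Since 54.120 cm > 25.5 cm, the first image lies past the second lens and serves as a virtual object: d_o2 = L - d_i1 = -28.620 cm.
Second lens: d_i2 = 1/(1/(-20) - 1/(-28.620)) = -66.404 cm.
m_2 = -(-66.404)/(-28.620) = -2.3202.
The system's lateral magnification is m_1 m_2 = (-1.6400)(-2.3202) = 3.8051.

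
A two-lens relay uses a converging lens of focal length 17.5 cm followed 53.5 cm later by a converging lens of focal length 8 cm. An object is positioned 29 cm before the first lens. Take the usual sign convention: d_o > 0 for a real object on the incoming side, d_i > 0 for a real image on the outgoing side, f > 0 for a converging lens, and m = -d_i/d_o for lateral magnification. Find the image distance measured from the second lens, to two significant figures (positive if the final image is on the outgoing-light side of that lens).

55 cm

First lens: d_i1 = 1/(1/17.5 - 1/29) = 44.130 cm.
The intermediate image is 44.130 cm to the right of lens 1, so d_o2 = L - d_i1 = 53.5 - 44.130 = 9.370 cm.
Second lens: d_i2 = 1/(1/8 - 1/(9.370)) = 54.730 cm.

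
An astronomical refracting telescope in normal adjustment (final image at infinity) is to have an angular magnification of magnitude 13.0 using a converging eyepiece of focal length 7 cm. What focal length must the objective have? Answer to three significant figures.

|M| = f_obj/|f_eye|, so f_obj = |M| x |f_eye| = 13.0 x 7 = 91.000 cm.

91.0 cm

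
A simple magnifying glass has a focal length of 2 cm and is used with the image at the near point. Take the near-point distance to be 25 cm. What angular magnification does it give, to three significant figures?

M = 1 + D/f = 1 + 25/2 = 13.500.

13.5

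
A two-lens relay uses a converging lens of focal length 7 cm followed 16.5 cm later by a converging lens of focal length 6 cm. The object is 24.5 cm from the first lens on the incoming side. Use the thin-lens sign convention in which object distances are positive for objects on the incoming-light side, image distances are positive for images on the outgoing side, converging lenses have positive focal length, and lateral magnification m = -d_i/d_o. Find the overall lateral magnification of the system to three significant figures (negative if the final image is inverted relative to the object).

3.43

Lens 1: 1/d_i1 = 1/f_1 - 1/d_o1 = 1/7 - 1/24.5 = 0.10204 cm^-1, so d_i1 = 9.800 cm.
m_1 = -(9.800)/24.5 = -0.4000.
The intermediate image is 9.800 cm to the right of lens 1, so d_o2 = L - d_i1 = 16.5 - 9.800 = 6.700 cm.
Lens 2: 1/d_i2 = 1/f_2 - 1/d_o2 = 1/6 - 1/(6.700) = 0.01741 cm^-1, so d_i2 = 57.429 cm.
m_2 = -(57.429)/(6.700) = -8.5714.
Total m = m_1 x m_2 = (-0.4000)(-8.5714) = 3.4286.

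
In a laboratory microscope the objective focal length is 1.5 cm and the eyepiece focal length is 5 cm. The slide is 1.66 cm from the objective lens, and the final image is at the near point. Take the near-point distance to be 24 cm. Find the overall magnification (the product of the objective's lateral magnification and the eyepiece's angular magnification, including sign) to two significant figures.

Objective: 1/d_i = 1/f_obj - 1/d_o = 1/1.5 - 1/1.66 = 0.06426 cm^-1, so d_i = 15.563 cm.
m_obj = -d_i/d_o = -15.563/1.66 = -9.375.
Eyepiece angular magnification (image at near point): M_eye = 1 + D/f_e = 1 + 24/5 = 5.800.
Overall M = m_obj x M_eye = (-9.375)(5.800) = -54.38.

-54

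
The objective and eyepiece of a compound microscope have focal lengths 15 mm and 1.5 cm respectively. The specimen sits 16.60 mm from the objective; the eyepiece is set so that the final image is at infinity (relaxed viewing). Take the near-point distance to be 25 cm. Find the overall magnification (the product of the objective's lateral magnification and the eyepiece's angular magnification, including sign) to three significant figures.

Convert to cm: f_obj = 15 mm = 1.5 cm; d_o = 16.60 mm = 1.66 cm.
Objective: 1/d_i = 1/f_obj - 1/d_o = 1/1.5 - 1/1.66 = 0.06426 cm^-1, so d_i = 15.563 cm.
m_obj = -d_i/d_o = -15.563/1.66 = -9.375.
Eyepiece angular magnification (image at infinity): M_eye = D/f_e = 25/1.5 = 16.667.
Overall M = m_obj x M_eye = (-9.375)(16.667) = -156.25.

-156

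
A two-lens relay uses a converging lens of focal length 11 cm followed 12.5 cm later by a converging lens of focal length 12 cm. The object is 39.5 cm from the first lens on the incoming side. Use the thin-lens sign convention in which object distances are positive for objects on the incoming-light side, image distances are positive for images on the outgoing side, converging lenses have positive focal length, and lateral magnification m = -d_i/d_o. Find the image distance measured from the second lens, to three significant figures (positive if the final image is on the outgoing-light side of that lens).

2.23 cm

Applying the thin-lens equation to the first lens, 1/11 = 1/39.5 + 1/d_i1, which gives d_i1 = 15.246 cm.
Since 15.246 cm > 12.5 cm, the first image lies past the second lens and serves as a virtual object: d_o2 = L - d_i1 = -2.746 cm.
Applying the thin-lens equation again with f_2 = 12 cm and d_o2 = -2.746 cm gives d_i2 = 2.234 cm.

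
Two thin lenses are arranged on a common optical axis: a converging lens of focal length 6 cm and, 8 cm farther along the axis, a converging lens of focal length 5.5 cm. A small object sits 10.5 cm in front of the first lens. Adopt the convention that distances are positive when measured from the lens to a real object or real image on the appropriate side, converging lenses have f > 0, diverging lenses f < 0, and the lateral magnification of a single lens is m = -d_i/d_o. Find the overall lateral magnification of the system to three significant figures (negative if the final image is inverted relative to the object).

-0.638

First lens: d_i1 = 1/(1/6 - 1/10.5) = 14.000 cm.
m_1 = -(14.000)/10.5 = -1.3333.
This image would form 14.000 cm past lens 1, i.e. 6.000 cm beyond lens 2, so it is a virtual object for lens 2: d_o2 = 8 - 14.000 = -6.000 cm.
Second lens: d_i2 = 1/(1/5.5 - 1/(-6.000)) = 2.870 cm.
m_2 = -(2.870)/(-6.000) = 0.4783.
The system's lateral magnification is m_1 m_2 = (-1.3333)(0.4783) = -0.6377.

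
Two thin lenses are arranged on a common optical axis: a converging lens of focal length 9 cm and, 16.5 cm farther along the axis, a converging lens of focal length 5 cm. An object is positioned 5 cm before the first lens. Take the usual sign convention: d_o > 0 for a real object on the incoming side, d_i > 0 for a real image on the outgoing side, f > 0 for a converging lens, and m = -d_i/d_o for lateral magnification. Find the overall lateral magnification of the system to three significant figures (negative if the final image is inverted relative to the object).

Lens 1: 1/d_i1 = 1/f_1 - 1/d_o1 = 1/9 - 1/5 = -0.08889 cm^-1, so d_i1 = -11.250 cm.
m_1 = -(-11.250)/5 = 2.2500.
With d_i1 < 0 the first image is virtual and lies on the object side; the object distance for lens 2 is d_o2 = 16.5 - (-11.250) = 27.750 cm.
Lens 2: 1/d_i2 = 1/f_2 - 1/d_o2 = 1/5 - 1/(27.750) = 0.16396 cm^-1, so d_i2 = 6.099 cm.
m_2 = -(6.099)/(27.750) = -0.2198.
The system's lateral magnification is m_1 m_2 = (2.2500)(-0.2198) = -0.4945.

-0.495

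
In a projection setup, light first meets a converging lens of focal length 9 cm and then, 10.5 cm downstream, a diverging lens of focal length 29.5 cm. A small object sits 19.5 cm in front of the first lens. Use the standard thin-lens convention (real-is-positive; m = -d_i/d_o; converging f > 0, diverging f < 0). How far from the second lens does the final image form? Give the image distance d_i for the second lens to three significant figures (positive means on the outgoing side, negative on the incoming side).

Lens 1: 1/d_i1 = 1/f_1 - 1/d_o1 = 1/9 - 1/19.5 = 0.05983 cm^-1, so d_i1 = 16.714 cm.
Since 16.714 cm > 10.5 cm, the first image lies past the second lens and serves as a virtual object: d_o2 = L - d_i1 = -6.214 cm.
Lens 2: 1/d_i2 = 1/f_2 - 1/d_o2 = 1/(-29.5) - 1/(-6.214) = 0.12702 cm^-1, so d_i2 = 7.873 cm.

7.87 cm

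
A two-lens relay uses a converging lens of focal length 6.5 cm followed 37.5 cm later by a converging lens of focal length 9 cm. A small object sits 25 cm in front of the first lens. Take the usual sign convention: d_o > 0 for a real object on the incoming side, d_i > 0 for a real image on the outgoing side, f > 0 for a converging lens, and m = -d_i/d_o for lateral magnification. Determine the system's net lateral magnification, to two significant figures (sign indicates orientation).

First lens: d_i1 = 1/(1/6.5 - 1/25) = 8.784 cm.
m_1 = -(8.784)/25 = -0.3514.
That image sits 28.716 cm in front of the second lens, so d_o2 = 28.716 cm.
Second lens: d_i2 = 1/(1/9 - 1/(28.716)) = 13.108 cm.
m_2 = -(13.108)/(28.716) = -0.4565.
Overall magnification: m = m_1 m_2 = 0.1604.

0.16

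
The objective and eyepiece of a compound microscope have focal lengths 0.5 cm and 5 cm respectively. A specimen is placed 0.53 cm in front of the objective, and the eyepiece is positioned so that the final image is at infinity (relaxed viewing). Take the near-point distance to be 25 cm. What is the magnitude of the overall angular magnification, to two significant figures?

83

Objective: 1/d_i = 1/f_obj - 1/d_o = 1/0.5 - 1/0.53 = 0.11321 cm^-1, so d_i = 8.833 cm.
m_obj = -d_i/d_o = -8.833/0.53 = -16.667.
Eyepiece angular magnification (image at infinity): M_eye = D/f_e = 25/5 = 5.000.
Overall M = m_obj x M_eye = (-16.667)(5.000) = -83.33.
|M| = 83.33.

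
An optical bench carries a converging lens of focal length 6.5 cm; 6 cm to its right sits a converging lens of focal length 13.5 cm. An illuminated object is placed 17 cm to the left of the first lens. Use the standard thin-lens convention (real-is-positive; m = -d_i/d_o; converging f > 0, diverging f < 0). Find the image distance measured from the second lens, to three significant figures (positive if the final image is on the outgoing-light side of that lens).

First lens: d_i1 = 1/(1/6.5 - 1/17) = 10.524 cm.
Since 10.524 cm > 6 cm, the first image lies past the second lens and serves as a virtual object: d_o2 = L - d_i1 = -4.524 cm.
Second lens: d_i2 = 1/(1/13.5 - 1/(-4.524)) = 3.388 cm.

3.39 cm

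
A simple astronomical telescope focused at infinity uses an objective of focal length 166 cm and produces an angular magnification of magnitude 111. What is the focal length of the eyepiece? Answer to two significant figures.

|M| = f_obj/f_eye, so f_eye = f_obj/|M| = 166/111.0 = 1.495 cm.

1.5 cm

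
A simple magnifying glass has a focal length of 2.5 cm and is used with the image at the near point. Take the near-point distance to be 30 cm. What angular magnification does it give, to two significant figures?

13

M = 1 + D/f = 1 + 30/2.5 = 13.000.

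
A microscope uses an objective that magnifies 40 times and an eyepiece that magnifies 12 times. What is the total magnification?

480

The overall magnification of a compound microscope is the product of the objective and eyepiece magnifications:
M = M_obj x M_eye = 40 x 12 = 480.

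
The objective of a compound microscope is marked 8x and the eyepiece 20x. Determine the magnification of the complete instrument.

160

The overall magnification of a compound microscope is the product of the objective and eyepiece magnifications:
M = M_obj x M_eye = 8 x 20 = 160.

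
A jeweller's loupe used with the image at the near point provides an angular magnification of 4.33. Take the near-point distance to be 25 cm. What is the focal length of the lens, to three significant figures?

7.51 cm

For the image at the near point, M = 1 + D/f.
f = D/(M - 1) = 25/(4.33 - 1) = 7.508 cm.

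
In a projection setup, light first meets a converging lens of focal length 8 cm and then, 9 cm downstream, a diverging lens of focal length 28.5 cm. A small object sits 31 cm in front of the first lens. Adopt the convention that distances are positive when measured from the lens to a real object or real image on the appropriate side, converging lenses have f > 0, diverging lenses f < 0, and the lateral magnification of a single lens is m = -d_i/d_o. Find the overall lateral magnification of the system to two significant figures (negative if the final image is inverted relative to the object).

-0.37

Lens 1: 1/d_i1 = 1/f_1 - 1/d_o1 = 1/8 - 1/31 = 0.09274 cm^-1, so d_i1 = 10.783 cm.
m_1 = -(10.783)/31 = -0.3478.
This image would form 10.783 cm past lens 1, i.e. 1.783 cm beyond lens 2, so it is a virtual object for lens 2: d_o2 = 9 - 10.783 = -1.783 cm.
Lens 2: 1/d_i2 = 1/f_2 - 1/d_o2 = 1/(-28.5) - 1/(-1.783) = 0.52589 cm^-1, so d_i2 = 1.902 cm.
m_2 = -(1.902)/(-1.783) = 1.0667.
Total m = m_1 x m_2 = (-0.3478)(1.0667) = -0.3710.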